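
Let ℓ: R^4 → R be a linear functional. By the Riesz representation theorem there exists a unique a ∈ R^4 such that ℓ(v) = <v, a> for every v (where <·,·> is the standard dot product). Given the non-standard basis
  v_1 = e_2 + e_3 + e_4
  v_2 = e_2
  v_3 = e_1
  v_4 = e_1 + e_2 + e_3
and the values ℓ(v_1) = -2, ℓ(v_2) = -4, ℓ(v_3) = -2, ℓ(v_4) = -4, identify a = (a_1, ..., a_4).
a = (-2, -4, 2, 0)

Write a = (a_1, ..., a_4) in the standard basis. For each basis vector v_i, ℓ(v_i) = <v_i, a> is a linear equation in the a_j's. Collect the n equations into a matrix system V a = ℓ, where row i of V is v_i (expressed in the standard basis). Since V is invertible (lower-triangular with 1s on the diagonal, up to permutation), solve by back-substitution:
  V =
[[0, 1, 1, 1],
 [0, 1, 0, 0],
 [1, 0, 0, 0],
 [1, 1, 1, 0]]
  V a = (-2, -4, -2, -4)
Solving gives a = (-2, -4, 2, 0).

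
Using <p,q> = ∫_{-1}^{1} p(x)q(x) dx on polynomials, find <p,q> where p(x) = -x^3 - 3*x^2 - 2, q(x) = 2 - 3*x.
<p,q> = -54/5

Expand the product: p(x)·q(x) = 3*x^4 + 7*x^3 - 6*x^2 + 6*x - 4.
∫_{-1}^{1} of each monomial x^k gives [2/(k+1) if k even, 0 if k odd]. Integrating term-by-term (or equivalently evaluating the antiderivative F(x) = 3*x^5/5 + 7*x^4/4 - 2*x^3 + 3*x^2 - 4*x at the endpoints):
  F(1) − F(−1) = -13/20 − (203/20) = -54/5.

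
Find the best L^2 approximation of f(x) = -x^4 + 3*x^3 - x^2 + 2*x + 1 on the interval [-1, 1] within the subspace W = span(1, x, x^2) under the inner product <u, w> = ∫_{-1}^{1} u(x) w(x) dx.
g(x) = -13*x^2/7 + 19*x/5 + 38/35

The best approximation g ∈ W is the orthogonal projection of f onto W. Writing g = a_0 + a_1 x + a_2 x^2, the coefficients solve the normal equations G · a = b where
  G_{ij} = <φ_i, φ_j> and b_i = <f, φ_i>, with φ_0 = 1, φ_1 = x, φ_2 = x^2.
G =
  [2, 0, 2/3]
  [0, 2/3, 0]
  [2/3, 0, 2/5],
b = (14/15, 38/15, -2/105).
Solving gives a_0 = 38/35, a_1 = 19/5, a_2 = -13/7, so
  g(x) = -13*x^2/7 + 19*x/5 + 38/35.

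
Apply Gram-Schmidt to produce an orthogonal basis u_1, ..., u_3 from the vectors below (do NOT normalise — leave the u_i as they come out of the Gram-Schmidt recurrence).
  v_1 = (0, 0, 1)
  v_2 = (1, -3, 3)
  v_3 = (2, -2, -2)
Orthogonal basis:
  u_1 = (0, 0, 1)
  u_2 = (1, -3, 0)
  u_3 = (6/5, 2/5, 0)

Apply the Gram-Schmidt recurrence
  u_1 = v_1
  u_i = v_i − Σ_{j<i} ((v_i · u_j) / (u_j · u_j)) · u_j.

Step by step this gives:
  u_1 = (0, 0, 1)
  u_2 = (1, -3, 0)
  u_3 = (6/5, 2/5, 0)

Orthogonality check:
  u_2 · u_1 = 0 (should be 0)
  u_3 · u_1 = 0 (should be 0)
  u_3 · u_2 = 0 (should be 0)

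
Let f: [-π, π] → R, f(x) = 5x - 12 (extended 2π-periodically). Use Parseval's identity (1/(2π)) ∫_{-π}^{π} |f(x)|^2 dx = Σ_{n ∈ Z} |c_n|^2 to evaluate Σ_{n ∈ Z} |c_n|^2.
Σ |c_n|^2 = 25π^2/3 + 144

Expand and integrate term by term over [-π, π]:
  ∫ (5x)^2 dx = 25·(2π^3/3); ∫ 2·5·(-12)·x dx = 0 (odd integrand); ∫ (-12)^2 dx = 144·2π.
So (1/(2π)) ∫_{-π}^{π} (5x - 12)^2 dx = 25π^2/3 + 144 = 25π^2/3 + 144.
Parseval ⇒ Σ |c_n|^2 = 25π^2/3 + 144.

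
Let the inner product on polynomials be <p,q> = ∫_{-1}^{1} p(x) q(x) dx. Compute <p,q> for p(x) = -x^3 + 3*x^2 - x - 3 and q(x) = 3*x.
<p,q> = -16/5

Expand the product: p(x)·q(x) = -3*x^4 + 9*x^3 - 3*x^2 - 9*x.
∫_{-1}^{1} of each monomial x^k gives [2/(k+1) if k even, 0 if k odd]. Integrating term-by-term (or equivalently evaluating the antiderivative F(x) = -3*x^5/5 + 9*x^4/4 - x^3 - 9*x^2/2 at the endpoints):
  F(1) − F(−1) = -77/20 − (-13/20) = -16/5.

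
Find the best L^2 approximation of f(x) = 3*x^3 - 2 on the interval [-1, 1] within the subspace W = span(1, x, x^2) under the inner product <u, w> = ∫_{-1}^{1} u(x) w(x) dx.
g(x) = 9*x/5 - 2

The best approximation g ∈ W is the orthogonal projection of f onto W. Writing g = a_0 + a_1 x + a_2 x^2, the coefficients solve the normal equations G · a = b where
  G_{ij} = <φ_i, φ_j> and b_i = <f, φ_i>, with φ_0 = 1, φ_1 = x, φ_2 = x^2.
G =
  [2, 0, 2/3]
  [0, 2/3, 0]
  [2/3, 0, 2/5],
b = (-4, 6/5, -4/3).
Solving gives a_0 = -2, a_1 = 9/5, a_2 = 0, so
  g(x) = 9*x/5 - 2.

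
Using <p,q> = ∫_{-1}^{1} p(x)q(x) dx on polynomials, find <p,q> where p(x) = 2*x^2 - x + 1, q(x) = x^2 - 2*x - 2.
<p,q> = -58/15

Expand the product: p(x)·q(x) = 2*x^4 - 5*x^3 - x^2 - 2.
∫_{-1}^{1} of each monomial x^k gives [2/(k+1) if k even, 0 if k odd]. Integrating term-by-term (or equivalently evaluating the antiderivative F(x) = 2*x^5/5 - 5*x^4/4 - x^3/3 - 2*x at the endpoints):
  F(1) − F(−1) = -191/60 − (41/60) = -58/15.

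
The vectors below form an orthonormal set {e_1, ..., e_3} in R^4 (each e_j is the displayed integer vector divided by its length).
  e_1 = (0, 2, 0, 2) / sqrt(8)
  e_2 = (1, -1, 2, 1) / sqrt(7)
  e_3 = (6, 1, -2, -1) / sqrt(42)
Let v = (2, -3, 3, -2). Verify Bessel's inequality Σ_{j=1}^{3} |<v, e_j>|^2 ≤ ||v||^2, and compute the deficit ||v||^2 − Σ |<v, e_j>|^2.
Σ |<v, e_j>|^2 = 74/3; ||v||^2 = 26; deficit = 4/3

Write each e_j = u_j / sqrt(<u_j, u_j>) where u_j is the displayed integer vector. Then <v, e_j> = <v, u_j> / sqrt(<u_j, u_j>), so |<v, e_j>|^2 = <v, u_j>^2 / <u_j, u_j>.
Coefficients: <v, e_1> = -10/sqrt(8), <v, e_2> = 9/sqrt(7), <v, e_3> = 5/sqrt(42).
Square and sum: Σ |<v, e_j>|^2 = 74/3.
Compute ||v||^2 = v·v = 26.
Deficit = 26 − 74/3 = 4/3 ≥ 0, confirming Bessel's inequality. (The deficit equals ||v − Σ <v,e_j> e_j||^2, the squared distance from v to span{e_j}.)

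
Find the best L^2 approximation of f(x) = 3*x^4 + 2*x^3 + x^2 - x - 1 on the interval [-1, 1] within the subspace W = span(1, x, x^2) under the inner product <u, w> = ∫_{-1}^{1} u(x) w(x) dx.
g(x) = 25*x^2/7 + x/5 - 44/35

The best approximation g ∈ W is the orthogonal projection of f onto W. Writing g = a_0 + a_1 x + a_2 x^2, the coefficients solve the normal equations G · a = b where
  G_{ij} = <φ_i, φ_j> and b_i = <f, φ_i>, with φ_0 = 1, φ_1 = x, φ_2 = x^2.
G =
  [2, 0, 2/3]
  [0, 2/3, 0]
  [2/3, 0, 2/5],
b = (-2/15, 2/15, 62/105).
Solving gives a_0 = -44/35, a_1 = 1/5, a_2 = 25/7, so
  g(x) = 25*x^2/7 + x/5 - 44/35.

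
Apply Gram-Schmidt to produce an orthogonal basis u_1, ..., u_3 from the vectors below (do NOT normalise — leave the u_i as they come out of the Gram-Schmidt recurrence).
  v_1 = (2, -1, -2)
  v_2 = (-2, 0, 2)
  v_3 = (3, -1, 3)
Orthogonal basis:
  u_1 = (2, -1, -2)
  u_2 = (-2/9, -8/9, 2/9)
  u_3 = (3, 0, 3)

Apply the Gram-Schmidt recurrence
  u_1 = v_1
  u_i = v_i − Σ_{j<i} ((v_i · u_j) / (u_j · u_j)) · u_j.

Step by step this gives:
  u_1 = (2, -1, -2)
  u_2 = (-2/9, -8/9, 2/9)
  u_3 = (3, 0, 3)

Orthogonality check:
  u_2 · u_1 = 0 (should be 0)
  u_3 · u_1 = 0 (should be 0)
  u_3 · u_2 = 0 (should be 0)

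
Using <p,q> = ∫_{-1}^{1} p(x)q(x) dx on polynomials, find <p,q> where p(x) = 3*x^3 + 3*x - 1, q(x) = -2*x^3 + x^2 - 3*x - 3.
<p,q> = -176/21

Expand the product: p(x)·q(x) = -6*x^6 + 3*x^5 - 15*x^4 - 4*x^3 - 10*x^2 - 6*x + 3.
∫_{-1}^{1} of each monomial x^k gives [2/(k+1) if k even, 0 if k odd]. Integrating term-by-term (or equivalently evaluating the antiderivative F(x) = -6*x^7/7 + x^6/2 - 3*x^5 - x^4 - 10*x^3/3 - 3*x^2 + 3*x at the endpoints):
  F(1) − F(−1) = -323/42 − (29/42) = -176/21.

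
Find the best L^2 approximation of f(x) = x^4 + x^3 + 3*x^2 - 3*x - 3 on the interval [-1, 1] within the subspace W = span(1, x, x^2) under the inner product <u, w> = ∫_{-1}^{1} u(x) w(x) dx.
g(x) = 27*x^2/7 - 12*x/5 - 108/35

The best approximation g ∈ W is the orthogonal projection of f onto W. Writing g = a_0 + a_1 x + a_2 x^2, the coefficients solve the normal equations G · a = b where
  G_{ij} = <φ_i, φ_j> and b_i = <f, φ_i>, with φ_0 = 1, φ_1 = x, φ_2 = x^2.
G =
  [2, 0, 2/3]
  [0, 2/3, 0]
  [2/3, 0, 2/5],
b = (-18/5, -8/5, -18/35).
Solving gives a_0 = -108/35, a_1 = -12/5, a_2 = 27/7, so
  g(x) = 27*x^2/7 - 12*x/5 - 108/35.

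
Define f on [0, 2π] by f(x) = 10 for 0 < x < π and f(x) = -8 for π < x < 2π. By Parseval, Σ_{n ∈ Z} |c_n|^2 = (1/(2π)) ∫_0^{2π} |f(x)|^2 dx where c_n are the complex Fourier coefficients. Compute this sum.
Σ |c_n|^2 = 82

Parseval equates the L^2 energy of f (normalised by 1/(2π)) with the ℓ^2 sum of its Fourier coefficients: (1/(2π)) ∫_0^{2π} |f|^2 = Σ |c_n|^2.
Compute the left side: (1/(2π)) [∫_0^π 10^2 dx + ∫_π^{2π} (-8)^2 dx] = (1/(2π)) · (100π + 64π) = (100 + 64)/2 = 82.
So Σ_{n ∈ Z} |c_n|^2 = 82.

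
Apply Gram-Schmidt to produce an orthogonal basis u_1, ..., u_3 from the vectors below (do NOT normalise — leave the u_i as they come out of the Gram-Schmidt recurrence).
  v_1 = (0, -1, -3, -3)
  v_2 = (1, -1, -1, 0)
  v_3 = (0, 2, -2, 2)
Orthogonal basis:
  u_1 = (0, -1, -3, -3)
  u_2 = (1, -15/19, -7/19, 12/19)
  u_3 = (-8/41, 84/41, -92/41, 64/41)

Apply the Gram-Schmidt recurrence
  u_1 = v_1
  u_i = v_i − Σ_{j<i} ((v_i · u_j) / (u_j · u_j)) · u_j.

Step by step this gives:
  u_1 = (0, -1, -3, -3)
  u_2 = (1, -15/19, -7/19, 12/19)
  u_3 = (-8/41, 84/41, -92/41, 64/41)

Orthogonality check:
  u_2 · u_1 = 0 (should be 0)
  u_3 · u_1 = 0 (should be 0)
  u_3 · u_2 = 0 (should be 0)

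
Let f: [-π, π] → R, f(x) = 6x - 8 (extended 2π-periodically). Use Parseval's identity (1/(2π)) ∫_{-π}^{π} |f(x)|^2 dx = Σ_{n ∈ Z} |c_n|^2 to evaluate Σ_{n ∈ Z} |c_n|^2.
Σ |c_n|^2 = 12π^2 + 64

Expand and integrate term by term over [-π, π]:
  ∫ (6x)^2 dx = 36·(2π^3/3); ∫ 2·6·(-8)·x dx = 0 (odd integrand); ∫ (-8)^2 dx = 64·2π.
So (1/(2π)) ∫_{-π}^{π} (6x - 8)^2 dx = 36π^2/3 + 64 = 12π^2 + 64.
Parseval ⇒ Σ |c_n|^2 = 12π^2 + 64.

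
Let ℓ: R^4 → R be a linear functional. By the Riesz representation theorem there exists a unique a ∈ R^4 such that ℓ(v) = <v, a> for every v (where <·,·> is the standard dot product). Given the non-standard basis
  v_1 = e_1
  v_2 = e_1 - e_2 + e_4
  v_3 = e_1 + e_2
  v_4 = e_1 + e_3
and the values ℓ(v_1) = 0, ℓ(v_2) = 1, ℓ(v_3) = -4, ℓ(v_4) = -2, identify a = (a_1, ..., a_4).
a = (0, -4, -2, -3)

Write a = (a_1, ..., a_4) in the standard basis. For each basis vector v_i, ℓ(v_i) = <v_i, a> is a linear equation in the a_j's. Collect the n equations into a matrix system V a = ℓ, where row i of V is v_i (expressed in the standard basis). Since V is invertible (lower-triangular with 1s on the diagonal, up to permutation), solve by back-substitution:
  V =
[[1, 0, 0, 0],
 [1, -1, 0, 1],
 [1, 1, 0, 0],
 [1, 0, 1, 0]]
  V a = (0, 1, -4, -2)
Solving gives a = (0, -4, -2, -3).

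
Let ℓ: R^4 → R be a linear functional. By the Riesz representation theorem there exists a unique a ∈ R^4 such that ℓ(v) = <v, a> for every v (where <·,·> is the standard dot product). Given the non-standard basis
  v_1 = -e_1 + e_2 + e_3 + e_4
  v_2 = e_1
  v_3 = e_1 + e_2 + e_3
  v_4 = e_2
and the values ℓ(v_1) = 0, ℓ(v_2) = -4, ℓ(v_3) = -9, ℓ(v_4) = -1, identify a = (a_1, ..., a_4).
a = (-4, -1, -4, 1)

Write a = (a_1, ..., a_4) in the standard basis. For each basis vector v_i, ℓ(v_i) = <v_i, a> is a linear equation in the a_j's. Collect the n equations into a matrix system V a = ℓ, where row i of V is v_i (expressed in the standard basis). Since V is invertible (lower-triangular with 1s on the diagonal, up to permutation), solve by back-substitution:
  V =
[[-1, 1, 1, 1],
 [1, 0, 0, 0],
 [1, 1, 1, 0],
 [0, 1, 0, 0]]
  V a = (0, -4, -9, -1)
Solving gives a = (-4, -1, -4, 1).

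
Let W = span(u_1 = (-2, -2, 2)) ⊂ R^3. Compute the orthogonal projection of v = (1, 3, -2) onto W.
proj_W(v) = (2, 2, -2)

Set up U = [u_1 | ... | u_1] ∈ R^(3×1). The projector onto W = col(U) is P = U (U^T U)^(-1) U^T.
Compute U^T U =
  [12],
and U^T v = (-12).
Solve U^T U · c = U^T v for the coefficients: c = (-1). The projection is proj_W(v) = U c.
Check: (v - proj_W(v)) · u_1 = 0  (should be 0).
Result: proj_W(v) = (2, 2, -2).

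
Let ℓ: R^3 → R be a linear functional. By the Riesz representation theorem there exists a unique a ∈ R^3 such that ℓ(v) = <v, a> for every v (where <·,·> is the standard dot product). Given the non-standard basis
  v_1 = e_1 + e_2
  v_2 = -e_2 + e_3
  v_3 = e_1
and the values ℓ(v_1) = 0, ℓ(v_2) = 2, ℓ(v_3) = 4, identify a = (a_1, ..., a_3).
a = (4, -4, -2)

Write a = (a_1, ..., a_3) in the standard basis. For each basis vector v_i, ℓ(v_i) = <v_i, a> is a linear equation in the a_j's. Collect the n equations into a matrix system V a = ℓ, where row i of V is v_i (expressed in the standard basis). Since V is invertible (lower-triangular with 1s on the diagonal, up to permutation), solve by back-substitution:
  V =
[[1, 1, 0],
 [0, -1, 1],
 [1, 0, 0]]
  V a = (0, 2, 4)
Solving gives a = (4, -4, -2).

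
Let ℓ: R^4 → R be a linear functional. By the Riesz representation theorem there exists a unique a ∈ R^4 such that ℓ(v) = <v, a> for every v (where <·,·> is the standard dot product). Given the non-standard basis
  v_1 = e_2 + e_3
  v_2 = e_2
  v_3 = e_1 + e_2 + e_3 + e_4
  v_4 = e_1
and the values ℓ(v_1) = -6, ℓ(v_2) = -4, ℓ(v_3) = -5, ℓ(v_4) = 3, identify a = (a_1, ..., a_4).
a = (3, -4, -2, -2)

Write a = (a_1, ..., a_4) in the standard basis. For each basis vector v_i, ℓ(v_i) = <v_i, a> is a linear equation in the a_j's. Collect the n equations into a matrix system V a = ℓ, where row i of V is v_i (expressed in the standard basis). Since V is invertible (lower-triangular with 1s on the diagonal, up to permutation), solve by back-substitution:
  V =
[[0, 1, 1, 0],
 [0, 1, 0, 0],
 [1, 1, 1, 1],
 [1, 0, 0, 0]]
  V a = (-6, -4, -5, 3)
Solving gives a = (3, -4, -2, -2).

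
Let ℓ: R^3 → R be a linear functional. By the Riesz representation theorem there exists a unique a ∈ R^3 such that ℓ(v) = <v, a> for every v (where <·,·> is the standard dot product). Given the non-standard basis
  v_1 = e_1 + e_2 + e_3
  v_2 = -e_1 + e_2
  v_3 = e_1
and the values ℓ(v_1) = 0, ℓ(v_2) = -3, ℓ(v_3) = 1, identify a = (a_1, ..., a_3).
a = (1, -2, 1)

Write a = (a_1, ..., a_3) in the standard basis. For each basis vector v_i, ℓ(v_i) = <v_i, a> is a linear equation in the a_j's. Collect the n equations into a matrix system V a = ℓ, where row i of V is v_i (expressed in the standard basis). Since V is invertible (lower-triangular with 1s on the diagonal, up to permutation), solve by back-substitution:
  V =
[[1, 1, 1],
 [-1, 1, 0],
 [1, 0, 0]]
  V a = (0, -3, 1)
Solving gives a = (1, -2, 1).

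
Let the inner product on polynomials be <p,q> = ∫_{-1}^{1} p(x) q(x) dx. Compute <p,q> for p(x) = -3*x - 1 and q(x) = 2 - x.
<p,q> = -2

Expand the product: p(x)·q(x) = 3*x^2 - 5*x - 2.
∫_{-1}^{1} of each monomial x^k gives [2/(k+1) if k even, 0 if k odd]. Integrating term-by-term (or equivalently evaluating the antiderivative F(x) = x^3 - 5*x^2/2 - 2*x at the endpoints):
  F(1) − F(−1) = -7/2 − (-3/2) = -2.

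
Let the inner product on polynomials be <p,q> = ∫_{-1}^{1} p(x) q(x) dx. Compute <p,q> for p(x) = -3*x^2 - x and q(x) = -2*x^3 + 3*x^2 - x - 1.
<p,q> = -2/15

Expand the product: p(x)·q(x) = 6*x^5 - 7*x^4 + 4*x^2 + x.
∫_{-1}^{1} of each monomial x^k gives [2/(k+1) if k even, 0 if k odd]. Integrating term-by-term (or equivalently evaluating the antiderivative F(x) = x^6 - 7*x^5/5 + 4*x^3/3 + x^2/2 at the endpoints):
  F(1) − F(−1) = 43/30 − (47/30) = -2/15.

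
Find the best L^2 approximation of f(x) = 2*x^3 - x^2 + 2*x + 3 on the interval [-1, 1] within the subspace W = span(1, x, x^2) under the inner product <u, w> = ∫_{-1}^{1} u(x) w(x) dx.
g(x) = -x^2 + 16*x/5 + 3

The best approximation g ∈ W is the orthogonal projection of f onto W. Writing g = a_0 + a_1 x + a_2 x^2, the coefficients solve the normal equations G · a = b where
  G_{ij} = <φ_i, φ_j> and b_i = <f, φ_i>, with φ_0 = 1, φ_1 = x, φ_2 = x^2.
G =
  [2, 0, 2/3]
  [0, 2/3, 0]
  [2/3, 0, 2/5],
b = (16/3, 32/15, 8/5).
Solving gives a_0 = 3, a_1 = 16/5, a_2 = -1, so
  g(x) = -x^2 + 16*x/5 + 3.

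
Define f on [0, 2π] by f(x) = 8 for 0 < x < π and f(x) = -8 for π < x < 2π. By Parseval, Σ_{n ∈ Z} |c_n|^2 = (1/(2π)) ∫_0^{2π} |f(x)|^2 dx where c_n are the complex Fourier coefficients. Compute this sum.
Σ |c_n|^2 = 64

Parseval equates the L^2 energy of f (normalised by 1/(2π)) with the ℓ^2 sum of its Fourier coefficients: (1/(2π)) ∫_0^{2π} |f|^2 = Σ |c_n|^2.
Compute the left side: (1/(2π)) [∫_0^π 8^2 dx + ∫_π^{2π} (-8)^2 dx] = (1/(2π)) · (64π + 64π) = (64 + 64)/2 = 64.
So Σ_{n ∈ Z} |c_n|^2 = 64.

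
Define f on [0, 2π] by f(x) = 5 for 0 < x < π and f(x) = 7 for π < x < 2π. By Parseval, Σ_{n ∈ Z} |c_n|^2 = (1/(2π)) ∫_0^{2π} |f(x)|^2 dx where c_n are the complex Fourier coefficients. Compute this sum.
Σ |c_n|^2 = 37

Parseval equates the L^2 energy of f (normalised by 1/(2π)) with the ℓ^2 sum of its Fourier coefficients: (1/(2π)) ∫_0^{2π} |f|^2 = Σ |c_n|^2.
Compute the left side: (1/(2π)) [∫_0^π 5^2 dx + ∫_π^{2π} 7^2 dx] = (1/(2π)) · (25π + 49π) = (25 + 49)/2 = 37.
So Σ_{n ∈ Z} |c_n|^2 = 37.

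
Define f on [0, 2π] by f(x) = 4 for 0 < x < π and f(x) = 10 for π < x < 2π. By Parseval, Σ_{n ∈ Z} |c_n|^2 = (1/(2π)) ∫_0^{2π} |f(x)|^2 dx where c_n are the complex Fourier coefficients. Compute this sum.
Σ |c_n|^2 = 58

Parseval equates the L^2 energy of f (normalised by 1/(2π)) with the ℓ^2 sum of its Fourier coefficients: (1/(2π)) ∫_0^{2π} |f|^2 = Σ |c_n|^2.
Compute the left side: (1/(2π)) [∫_0^π 4^2 dx + ∫_π^{2π} 10^2 dx] = (1/(2π)) · (16π + 100π) = (16 + 100)/2 = 58.
So Σ_{n ∈ Z} |c_n|^2 = 58.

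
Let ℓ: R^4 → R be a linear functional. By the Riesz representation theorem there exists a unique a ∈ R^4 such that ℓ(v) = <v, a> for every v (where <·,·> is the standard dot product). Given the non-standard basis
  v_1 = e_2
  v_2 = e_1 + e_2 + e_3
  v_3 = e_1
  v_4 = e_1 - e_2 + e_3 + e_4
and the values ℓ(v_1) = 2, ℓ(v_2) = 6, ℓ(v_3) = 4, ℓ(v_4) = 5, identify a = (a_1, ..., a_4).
a = (4, 2, 0, 3)

Write a = (a_1, ..., a_4) in the standard basis. For each basis vector v_i, ℓ(v_i) = <v_i, a> is a linear equation in the a_j's. Collect the n equations into a matrix system V a = ℓ, where row i of V is v_i (expressed in the standard basis). Since V is invertible (lower-triangular with 1s on the diagonal, up to permutation), solve by back-substitution:
  V =
[[0, 1, 0, 0],
 [1, 1, 1, 0],
 [1, 0, 0, 0],
 [1, -1, 1, 1]]
  V a = (2, 6, 4, 5)
Solving gives a = (4, 2, 0, 3).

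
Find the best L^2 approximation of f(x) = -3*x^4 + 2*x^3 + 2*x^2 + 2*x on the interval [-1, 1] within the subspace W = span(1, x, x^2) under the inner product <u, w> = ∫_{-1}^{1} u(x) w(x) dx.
g(x) = -4*x^2/7 + 16*x/5 + 9/35

The best approximation g ∈ W is the orthogonal projection of f onto W. Writing g = a_0 + a_1 x + a_2 x^2, the coefficients solve the normal equations G · a = b where
  G_{ij} = <φ_i, φ_j> and b_i = <f, φ_i>, with φ_0 = 1, φ_1 = x, φ_2 = x^2.
G =
  [2, 0, 2/3]
  [0, 2/3, 0]
  [2/3, 0, 2/5],
b = (2/15, 32/15, -2/35).
Solving gives a_0 = 9/35, a_1 = 16/5, a_2 = -4/7, so
  g(x) = -4*x^2/7 + 16*x/5 + 9/35.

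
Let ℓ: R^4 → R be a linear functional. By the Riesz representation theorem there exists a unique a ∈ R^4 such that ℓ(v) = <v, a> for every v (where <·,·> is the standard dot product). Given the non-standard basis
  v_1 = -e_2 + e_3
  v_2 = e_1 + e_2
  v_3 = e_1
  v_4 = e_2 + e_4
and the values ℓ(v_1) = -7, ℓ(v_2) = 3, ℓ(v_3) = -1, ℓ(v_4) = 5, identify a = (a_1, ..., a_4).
a = (-1, 4, -3, 1)

Write a = (a_1, ..., a_4) in the standard basis. For each basis vector v_i, ℓ(v_i) = <v_i, a> is a linear equation in the a_j's. Collect the n equations into a matrix system V a = ℓ, where row i of V is v_i (expressed in the standard basis). Since V is invertible (lower-triangular with 1s on the diagonal, up to permutation), solve by back-substitution:
  V =
[[0, -1, 1, 0],
 [1, 1, 0, 0],
 [1, 0, 0, 0],
 [0, 1, 0, 1]]
  V a = (-7, 3, -1, 5)
Solving gives a = (-1, 4, -3, 1).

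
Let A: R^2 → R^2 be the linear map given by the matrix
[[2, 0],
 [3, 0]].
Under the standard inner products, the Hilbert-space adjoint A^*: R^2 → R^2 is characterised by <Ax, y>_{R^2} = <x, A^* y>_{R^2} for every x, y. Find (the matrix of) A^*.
A^* = A^T =
[[2, 3],
 [0, 0]]

For real matrices with standard dot products, the defining identity <Ax, y> = <x, A^* y> gives (Ax)^T y = x^T (A^*) y, i.e. x^T A^T y = x^T (A^*) y. Since this holds for all x, y, we must have A^* = A^T. Therefore
A^* =
[[2, 3],
 [0, 0]].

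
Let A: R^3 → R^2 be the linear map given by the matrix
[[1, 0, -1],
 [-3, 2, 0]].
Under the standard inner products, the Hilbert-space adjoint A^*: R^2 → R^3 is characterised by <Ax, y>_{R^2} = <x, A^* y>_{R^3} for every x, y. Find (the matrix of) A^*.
A^* = A^T =
[[1, -3],
 [0, 2],
 [-1, 0]]

For real matrices with standard dot products, the defining identity <Ax, y> = <x, A^* y> gives (Ax)^T y = x^T (A^*) y, i.e. x^T A^T y = x^T (A^*) y. Since this holds for all x, y, we must have A^* = A^T. Therefore
A^* =
[[1, -3],
 [0, 2],
 [-1, 0]].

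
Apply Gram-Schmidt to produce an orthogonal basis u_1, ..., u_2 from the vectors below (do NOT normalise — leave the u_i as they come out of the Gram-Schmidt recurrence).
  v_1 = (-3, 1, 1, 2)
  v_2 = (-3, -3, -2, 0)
Orthogonal basis:
  u_1 = (-3, 1, 1, 2)
  u_2 = (-11/5, -49/15, -34/15, -8/15)

Apply the Gram-Schmidt recurrence
  u_1 = v_1
  u_i = v_i − Σ_{j<i} ((v_i · u_j) / (u_j · u_j)) · u_j.

Step by step this gives:
  u_1 = (-3, 1, 1, 2)
  u_2 = (-11/5, -49/15, -34/15, -8/15)

Orthogonality check:
  u_2 · u_1 = 0 (should be 0)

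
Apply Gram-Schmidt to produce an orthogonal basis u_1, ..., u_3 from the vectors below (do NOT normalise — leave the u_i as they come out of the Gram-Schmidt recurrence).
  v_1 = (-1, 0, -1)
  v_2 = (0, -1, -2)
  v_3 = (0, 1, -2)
Orthogonal basis:
  u_1 = (-1, 0, -1)
  u_2 = (1, -1, -1)
  u_3 = (2/3, 4/3, -2/3)

Apply the Gram-Schmidt recurrence
  u_1 = v_1
  u_i = v_i − Σ_{j<i} ((v_i · u_j) / (u_j · u_j)) · u_j.

Step by step this gives:
  u_1 = (-1, 0, -1)
  u_2 = (1, -1, -1)
  u_3 = (2/3, 4/3, -2/3)

Orthogonality check:
  u_2 · u_1 = 0 (should be 0)
  u_3 · u_1 = 0 (should be 0)
  u_3 · u_2 = 0 (should be 0)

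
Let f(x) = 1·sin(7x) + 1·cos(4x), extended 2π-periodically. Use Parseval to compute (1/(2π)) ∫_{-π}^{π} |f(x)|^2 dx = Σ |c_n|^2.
Σ |c_n|^2 = 1

Expand |f|^2 and use orthogonality of {sin(nx), cos(mx)} on [-π, π]:
  ∫_{-π}^{π} sin(nx)^2 dx = π, ∫ cos(mx)^2 dx = π, and cross terms integrate to 0.
So ∫_{-π}^{π} f(x)^2 dx = 1^2 · π + 1^2 · π = (1 + 1)π.
Divide by 2π: (1 + 1)/2 = 1.
By Parseval, this equals Σ |c_n|^2.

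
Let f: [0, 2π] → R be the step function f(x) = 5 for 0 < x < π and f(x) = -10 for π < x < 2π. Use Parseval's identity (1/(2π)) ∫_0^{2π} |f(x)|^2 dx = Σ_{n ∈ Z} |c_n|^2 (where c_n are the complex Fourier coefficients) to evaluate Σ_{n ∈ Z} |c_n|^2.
Σ |c_n|^2 = 125/2

Parseval equates the L^2 energy of f (normalised by 1/(2π)) with the ℓ^2 sum of its Fourier coefficients: (1/(2π)) ∫_0^{2π} |f|^2 = Σ |c_n|^2.
Compute the left side: (1/(2π)) [∫_0^π 5^2 dx + ∫_π^{2π} (-10)^2 dx] = (1/(2π)) · (25π + 100π) = (25 + 100)/2 = 125/2.
So Σ_{n ∈ Z} |c_n|^2 = 125/2.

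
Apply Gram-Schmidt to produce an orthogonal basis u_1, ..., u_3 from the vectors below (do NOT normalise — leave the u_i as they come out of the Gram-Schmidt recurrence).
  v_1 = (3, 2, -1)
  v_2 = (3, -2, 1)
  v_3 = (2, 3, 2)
Orthogonal basis:
  u_1 = (3, 2, -1)
  u_2 = (15/7, -18/7, 9/7)
  u_3 = (0, 7/5, 14/5)

Apply the Gram-Schmidt recurrence
  u_1 = v_1
  u_i = v_i − Σ_{j<i} ((v_i · u_j) / (u_j · u_j)) · u_j.

Step by step this gives:
  u_1 = (3, 2, -1)
  u_2 = (15/7, -18/7, 9/7)
  u_3 = (0, 7/5, 14/5)

Orthogonality check:
  u_2 · u_1 = 0 (should be 0)
  u_3 · u_1 = 0 (should be 0)
  u_3 · u_2 = 0 (should be 0)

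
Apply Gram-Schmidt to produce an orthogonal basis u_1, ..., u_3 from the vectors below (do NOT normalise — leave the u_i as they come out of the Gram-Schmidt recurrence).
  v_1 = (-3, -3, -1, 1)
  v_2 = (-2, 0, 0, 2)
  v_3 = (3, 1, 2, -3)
Orthogonal basis:
  u_1 = (-3, -3, -1, 1)
  u_2 = (-4/5, 6/5, 2/5, 8/5)
  u_3 = (-5/12, -1/4, 19/12, -5/12)

Apply the Gram-Schmidt recurrence
  u_1 = v_1
  u_i = v_i − Σ_{j<i} ((v_i · u_j) / (u_j · u_j)) · u_j.

Step by step this gives:
  u_1 = (-3, -3, -1, 1)
  u_2 = (-4/5, 6/5, 2/5, 8/5)
  u_3 = (-5/12, -1/4, 19/12, -5/12)

Orthogonality check:
  u_2 · u_1 = 0 (should be 0)
  u_3 · u_1 = 0 (should be 0)
  u_3 · u_2 = 0 (should be 0)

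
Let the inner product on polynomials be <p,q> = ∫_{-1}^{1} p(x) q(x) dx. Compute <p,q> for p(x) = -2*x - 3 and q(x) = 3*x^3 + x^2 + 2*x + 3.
<p,q> = -376/15

Expand the product: p(x)·q(x) = -6*x^4 - 11*x^3 - 7*x^2 - 12*x - 9.
∫_{-1}^{1} of each monomial x^k gives [2/(k+1) if k even, 0 if k odd]. Integrating term-by-term (or equivalently evaluating the antiderivative F(x) = -6*x^5/5 - 11*x^4/4 - 7*x^3/3 - 6*x^2 - 9*x at the endpoints):
  F(1) − F(−1) = -1277/60 − (227/60) = -376/15.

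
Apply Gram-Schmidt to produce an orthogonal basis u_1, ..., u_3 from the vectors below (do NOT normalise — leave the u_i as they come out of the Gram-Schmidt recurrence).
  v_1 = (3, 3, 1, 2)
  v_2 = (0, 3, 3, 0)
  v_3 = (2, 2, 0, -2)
Orthogonal basis:
  u_1 = (3, 3, 1, 2)
  u_2 = (-36/23, 33/23, 57/23, -24/23)
  u_3 = (6/5, 11/15, -11/15, -38/15)

Apply the Gram-Schmidt recurrence
  u_1 = v_1
  u_i = v_i − Σ_{j<i} ((v_i · u_j) / (u_j · u_j)) · u_j.

Step by step this gives:
  u_1 = (3, 3, 1, 2)
  u_2 = (-36/23, 33/23, 57/23, -24/23)
  u_3 = (6/5, 11/15, -11/15, -38/15)

Orthogonality check:
  u_2 · u_1 = 0 (should be 0)
  u_3 · u_1 = 0 (should be 0)
  u_3 · u_2 = 0 (should be 0)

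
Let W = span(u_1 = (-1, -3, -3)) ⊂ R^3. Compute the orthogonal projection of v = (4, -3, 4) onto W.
proj_W(v) = (7/19, 21/19, 21/19)

Set up U = [u_1 | ... | u_1] ∈ R^(3×1). The projector onto W = col(U) is P = U (U^T U)^(-1) U^T.
Compute U^T U =
  [19],
and U^T v = (-7).
Solve U^T U · c = U^T v for the coefficients: c = (-7/19). The projection is proj_W(v) = U c.
Check: (v - proj_W(v)) · u_1 = 0  (should be 0).
Result: proj_W(v) = (7/19, 21/19, 21/19).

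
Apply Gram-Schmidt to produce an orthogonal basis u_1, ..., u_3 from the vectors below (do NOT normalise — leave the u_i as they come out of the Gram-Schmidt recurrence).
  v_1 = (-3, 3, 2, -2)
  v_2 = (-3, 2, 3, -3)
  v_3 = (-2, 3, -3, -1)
Orthogonal basis:
  u_1 = (-3, 3, 2, -2)
  u_2 = (3/26, -29/26, 12/13, -12/13)
  u_3 = (-40/77, -24/77, -166/77, -142/77)

Apply the Gram-Schmidt recurrence
  u_1 = v_1
  u_i = v_i − Σ_{j<i} ((v_i · u_j) / (u_j · u_j)) · u_j.

Step by step this gives:
  u_1 = (-3, 3, 2, -2)
  u_2 = (3/26, -29/26, 12/13, -12/13)
  u_3 = (-40/77, -24/77, -166/77, -142/77)

Orthogonality check:
  u_2 · u_1 = 0 (should be 0)
  u_3 · u_1 = 0 (should be 0)
  u_3 · u_2 = 0 (should be 0)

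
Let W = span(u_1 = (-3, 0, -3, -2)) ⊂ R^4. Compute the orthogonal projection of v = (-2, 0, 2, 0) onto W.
proj_W(v) = (0, 0, 0, 0)

Set up U = [u_1 | ... | u_1] ∈ R^(4×1). The projector onto W = col(U) is P = U (U^T U)^(-1) U^T.
Compute U^T U =
  [22],
and U^T v = (0).
Solve U^T U · c = U^T v for the coefficients: c = (0). The projection is proj_W(v) = U c.
Check: (v - proj_W(v)) · u_1 = 0  (should be 0).
Result: proj_W(v) = (0, 0, 0, 0).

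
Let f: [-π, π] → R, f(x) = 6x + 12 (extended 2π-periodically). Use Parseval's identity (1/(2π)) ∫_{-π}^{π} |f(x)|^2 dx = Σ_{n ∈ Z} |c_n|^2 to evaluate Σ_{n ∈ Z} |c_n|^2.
Σ |c_n|^2 = 12π^2 + 144

Expand and integrate term by term over [-π, π]:
  ∫ (6x)^2 dx = 36·(2π^3/3); ∫ 2·6·(12)·x dx = 0 (odd integrand); ∫ 12^2 dx = 144·2π.
So (1/(2π)) ∫_{-π}^{π} (6x + 12)^2 dx = 36π^2/3 + 144 = 12π^2 + 144.
Parseval ⇒ Σ |c_n|^2 = 12π^2 + 144.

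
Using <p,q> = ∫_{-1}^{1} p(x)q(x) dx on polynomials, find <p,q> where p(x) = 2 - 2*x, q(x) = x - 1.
<p,q> = -16/3

Expand the product: p(x)·q(x) = -2*x^2 + 4*x - 2.
∫_{-1}^{1} of each monomial x^k gives [2/(k+1) if k even, 0 if k odd]. Integrating term-by-term (or equivalently evaluating the antiderivative F(x) = -2*x^3/3 + 2*x^2 - 2*x at the endpoints):
  F(1) − F(−1) = -2/3 − (14/3) = -16/3.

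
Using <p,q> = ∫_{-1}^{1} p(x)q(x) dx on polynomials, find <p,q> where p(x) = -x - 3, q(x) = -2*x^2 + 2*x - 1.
<p,q> = 26/3

Expand the product: p(x)·q(x) = 2*x^3 + 4*x^2 - 5*x + 3.
∫_{-1}^{1} of each monomial x^k gives [2/(k+1) if k even, 0 if k odd]. Integrating term-by-term (or equivalently evaluating the antiderivative F(x) = x^4/2 + 4*x^3/3 - 5*x^2/2 + 3*x at the endpoints):
  F(1) − F(−1) = 7/3 − (-19/3) = 26/3.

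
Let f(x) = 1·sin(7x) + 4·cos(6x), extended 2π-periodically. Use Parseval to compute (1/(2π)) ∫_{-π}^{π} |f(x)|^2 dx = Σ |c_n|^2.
Σ |c_n|^2 = 17/2

Expand |f|^2 and use orthogonality of {sin(nx), cos(mx)} on [-π, π]:
  ∫_{-π}^{π} sin(nx)^2 dx = π, ∫ cos(mx)^2 dx = π, and cross terms integrate to 0.
So ∫_{-π}^{π} f(x)^2 dx = 1^2 · π + 4^2 · π = (1 + 16)π.
Divide by 2π: (1 + 16)/2 = 17/2.
By Parseval, this equals Σ |c_n|^2.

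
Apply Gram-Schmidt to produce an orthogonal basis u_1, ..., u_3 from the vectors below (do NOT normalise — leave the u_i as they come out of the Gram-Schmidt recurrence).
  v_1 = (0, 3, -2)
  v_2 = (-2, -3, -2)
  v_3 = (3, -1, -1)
Orthogonal basis:
  u_1 = (0, 3, -2)
  u_2 = (-2, -24/13, -36/13)
  u_3 = (138/49, -46/49, -69/49)

Apply the Gram-Schmidt recurrence
  u_1 = v_1
  u_i = v_i − Σ_{j<i} ((v_i · u_j) / (u_j · u_j)) · u_j.

Step by step this gives:
  u_1 = (0, 3, -2)
  u_2 = (-2, -24/13, -36/13)
  u_3 = (138/49, -46/49, -69/49)

Orthogonality check:
  u_2 · u_1 = 0 (should be 0)
  u_3 · u_1 = 0 (should be 0)
  u_3 · u_2 = 0 (should be 0)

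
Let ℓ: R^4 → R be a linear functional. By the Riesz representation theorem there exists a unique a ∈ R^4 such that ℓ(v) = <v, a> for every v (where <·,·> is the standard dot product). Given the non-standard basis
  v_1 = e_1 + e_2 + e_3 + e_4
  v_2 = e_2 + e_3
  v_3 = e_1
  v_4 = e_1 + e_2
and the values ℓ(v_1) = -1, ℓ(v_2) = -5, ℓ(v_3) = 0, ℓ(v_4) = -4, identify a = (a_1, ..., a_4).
a = (0, -4, -1, 4)

Write a = (a_1, ..., a_4) in the standard basis. For each basis vector v_i, ℓ(v_i) = <v_i, a> is a linear equation in the a_j's. Collect the n equations into a matrix system V a = ℓ, where row i of V is v_i (expressed in the standard basis). Since V is invertible (lower-triangular with 1s on the diagonal, up to permutation), solve by back-substitution:
  V =
[[1, 1, 1, 1],
 [0, 1, 1, 0],
 [1, 0, 0, 0],
 [1, 1, 0, 0]]
  V a = (-1, -5, 0, -4)
Solving gives a = (0, -4, -1, 4).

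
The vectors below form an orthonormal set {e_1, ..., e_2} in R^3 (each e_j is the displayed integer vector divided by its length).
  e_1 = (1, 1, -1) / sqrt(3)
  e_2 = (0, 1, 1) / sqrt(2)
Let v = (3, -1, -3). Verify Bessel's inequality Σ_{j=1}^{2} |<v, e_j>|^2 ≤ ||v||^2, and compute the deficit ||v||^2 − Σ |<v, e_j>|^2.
Σ |<v, e_j>|^2 = 49/3; ||v||^2 = 19; deficit = 8/3

Write each e_j = u_j / sqrt(<u_j, u_j>) where u_j is the displayed integer vector. Then <v, e_j> = <v, u_j> / sqrt(<u_j, u_j>), so |<v, e_j>|^2 = <v, u_j>^2 / <u_j, u_j>.
Coefficients: <v, e_1> = 5/sqrt(3), <v, e_2> = -4/sqrt(2).
Square and sum: Σ |<v, e_j>|^2 = 49/3.
Compute ||v||^2 = v·v = 19.
Deficit = 19 − 49/3 = 8/3 ≥ 0, confirming Bessel's inequality. (The deficit equals ||v − Σ <v,e_j> e_j||^2, the squared distance from v to span{e_j}.)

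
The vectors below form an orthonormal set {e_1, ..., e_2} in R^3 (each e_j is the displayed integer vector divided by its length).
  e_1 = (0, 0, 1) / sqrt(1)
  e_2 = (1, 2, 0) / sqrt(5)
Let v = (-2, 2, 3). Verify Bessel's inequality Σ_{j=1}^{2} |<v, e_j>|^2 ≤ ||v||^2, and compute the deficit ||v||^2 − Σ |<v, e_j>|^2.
Σ |<v, e_j>|^2 = 49/5; ||v||^2 = 17; deficit = 36/5

Write each e_j = u_j / sqrt(<u_j, u_j>) where u_j is the displayed integer vector. Then <v, e_j> = <v, u_j> / sqrt(<u_j, u_j>), so |<v, e_j>|^2 = <v, u_j>^2 / <u_j, u_j>.
Coefficients: <v, e_1> = 3/sqrt(1), <v, e_2> = 2/sqrt(5).
Square and sum: Σ |<v, e_j>|^2 = 49/5.
Compute ||v||^2 = v·v = 17.
Deficit = 17 − 49/5 = 36/5 ≥ 0, confirming Bessel's inequality. (The deficit equals ||v − Σ <v,e_j> e_j||^2, the squared distance from v to span{e_j}.)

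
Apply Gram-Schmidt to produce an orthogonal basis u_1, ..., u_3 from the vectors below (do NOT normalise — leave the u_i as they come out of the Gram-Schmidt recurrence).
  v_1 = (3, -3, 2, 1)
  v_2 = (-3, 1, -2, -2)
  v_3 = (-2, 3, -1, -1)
Orthogonal basis:
  u_1 = (3, -3, 2, 1)
  u_2 = (-15/23, -31/23, -10/23, -28/23)
  u_3 = (1/6, 5/18, 4/9, -5/9)

Apply the Gram-Schmidt recurrence
  u_1 = v_1
  u_i = v_i − Σ_{j<i} ((v_i · u_j) / (u_j · u_j)) · u_j.

Step by step this gives:
  u_1 = (3, -3, 2, 1)
  u_2 = (-15/23, -31/23, -10/23, -28/23)
  u_3 = (1/6, 5/18, 4/9, -5/9)

Orthogonality check:
  u_2 · u_1 = 0 (should be 0)
  u_3 · u_1 = 0 (should be 0)
  u_3 · u_2 = 0 (should be 0)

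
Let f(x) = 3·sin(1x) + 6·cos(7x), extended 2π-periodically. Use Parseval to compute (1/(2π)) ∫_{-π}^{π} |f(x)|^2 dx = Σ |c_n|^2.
Σ |c_n|^2 = 45/2

Expand |f|^2 and use orthogonality of {sin(nx), cos(mx)} on [-π, π]:
  ∫_{-π}^{π} sin(nx)^2 dx = π, ∫ cos(mx)^2 dx = π, and cross terms integrate to 0.
So ∫_{-π}^{π} f(x)^2 dx = 3^2 · π + 6^2 · π = (9 + 36)π.
Divide by 2π: (9 + 36)/2 = 45/2.
By Parseval, this equals Σ |c_n|^2.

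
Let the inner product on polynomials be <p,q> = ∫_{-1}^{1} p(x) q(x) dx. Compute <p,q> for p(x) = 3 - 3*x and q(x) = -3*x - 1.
<p,q> = 0

Expand the product: p(x)·q(x) = 9*x^2 - 6*x - 3.
∫_{-1}^{1} of each monomial x^k gives [2/(k+1) if k even, 0 if k odd]. Integrating term-by-term (or equivalently evaluating the antiderivative F(x) = 3*x^3 - 3*x^2 - 3*x at the endpoints):
  F(1) − F(−1) = -3 − (-3) = 0.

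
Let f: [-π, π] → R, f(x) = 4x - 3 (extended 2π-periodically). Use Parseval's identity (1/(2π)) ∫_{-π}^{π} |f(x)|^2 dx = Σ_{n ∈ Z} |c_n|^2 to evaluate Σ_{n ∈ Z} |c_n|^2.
Σ |c_n|^2 = 16π^2/3 + 9

Expand and integrate term by term over [-π, π]:
  ∫ (4x)^2 dx = 16·(2π^3/3); ∫ 2·4·(-3)·x dx = 0 (odd integrand); ∫ (-3)^2 dx = 9·2π.
So (1/(2π)) ∫_{-π}^{π} (4x - 3)^2 dx = 16π^2/3 + 9 = 16π^2/3 + 9.
Parseval ⇒ Σ |c_n|^2 = 16π^2/3 + 9.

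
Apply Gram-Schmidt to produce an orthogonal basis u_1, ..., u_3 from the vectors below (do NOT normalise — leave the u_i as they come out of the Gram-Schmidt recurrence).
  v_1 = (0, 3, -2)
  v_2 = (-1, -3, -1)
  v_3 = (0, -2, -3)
Orthogonal basis:
  u_1 = (0, 3, -2)
  u_2 = (-1, -18/13, -27/13)
  u_3 = (117/94, -13/47, -39/94)

Apply the Gram-Schmidt recurrence
  u_1 = v_1
  u_i = v_i − Σ_{j<i} ((v_i · u_j) / (u_j · u_j)) · u_j.

Step by step this gives:
  u_1 = (0, 3, -2)
  u_2 = (-1, -18/13, -27/13)
  u_3 = (117/94, -13/47, -39/94)

Orthogonality check:
  u_2 · u_1 = 0 (should be 0)
  u_3 · u_1 = 0 (should be 0)
  u_3 · u_2 = 0 (should be 0)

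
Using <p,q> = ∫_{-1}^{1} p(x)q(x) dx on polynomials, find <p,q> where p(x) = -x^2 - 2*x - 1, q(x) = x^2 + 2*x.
<p,q> = -56/15

Expand the product: p(x)·q(x) = -x^4 - 4*x^3 - 5*x^2 - 2*x.
∫_{-1}^{1} of each monomial x^k gives [2/(k+1) if k even, 0 if k odd]. Integrating term-by-term (or equivalently evaluating the antiderivative F(x) = -x^5/5 - x^4 - 5*x^3/3 - x^2 at the endpoints):
  F(1) − F(−1) = -58/15 − (-2/15) = -56/15.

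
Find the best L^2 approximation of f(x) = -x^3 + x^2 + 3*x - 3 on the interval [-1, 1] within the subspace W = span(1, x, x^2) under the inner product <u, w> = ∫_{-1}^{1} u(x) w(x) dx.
g(x) = x^2 + 12*x/5 - 3

The best approximation g ∈ W is the orthogonal projection of f onto W. Writing g = a_0 + a_1 x + a_2 x^2, the coefficients solve the normal equations G · a = b where
  G_{ij} = <φ_i, φ_j> and b_i = <f, φ_i>, with φ_0 = 1, φ_1 = x, φ_2 = x^2.
G =
  [2, 0, 2/3]
  [0, 2/3, 0]
  [2/3, 0, 2/5],
b = (-16/3, 8/5, -8/5).
Solving gives a_0 = -3, a_1 = 12/5, a_2 = 1, so
  g(x) = x^2 + 12*x/5 - 3.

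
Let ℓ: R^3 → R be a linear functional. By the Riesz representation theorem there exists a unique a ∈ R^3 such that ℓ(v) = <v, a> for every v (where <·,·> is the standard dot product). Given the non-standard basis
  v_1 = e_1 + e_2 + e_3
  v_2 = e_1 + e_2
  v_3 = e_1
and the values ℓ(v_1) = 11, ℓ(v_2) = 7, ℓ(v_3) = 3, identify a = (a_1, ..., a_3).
a = (3, 4, 4)

Write a = (a_1, ..., a_3) in the standard basis. For each basis vector v_i, ℓ(v_i) = <v_i, a> is a linear equation in the a_j's. Collect the n equations into a matrix system V a = ℓ, where row i of V is v_i (expressed in the standard basis). Since V is invertible (lower-triangular with 1s on the diagonal, up to permutation), solve by back-substitution:
  V =
[[1, 1, 1],
 [1, 1, 0],
 [1, 0, 0]]
  V a = (11, 7, 3)
Solving gives a = (3, 4, 4).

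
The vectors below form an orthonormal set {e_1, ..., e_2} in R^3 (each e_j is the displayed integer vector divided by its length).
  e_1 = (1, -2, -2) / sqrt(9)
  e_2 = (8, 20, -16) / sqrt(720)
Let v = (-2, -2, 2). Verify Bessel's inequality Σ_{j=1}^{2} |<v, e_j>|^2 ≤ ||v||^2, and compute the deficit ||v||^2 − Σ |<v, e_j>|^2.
Σ |<v, e_j>|^2 = 56/5; ||v||^2 = 12; deficit = 4/5

Write each e_j = u_j / sqrt(<u_j, u_j>) where u_j is the displayed integer vector. Then <v, e_j> = <v, u_j> / sqrt(<u_j, u_j>), so |<v, e_j>|^2 = <v, u_j>^2 / <u_j, u_j>.
Coefficients: <v, e_1> = -2/sqrt(9), <v, e_2> = -88/sqrt(720).
Square and sum: Σ |<v, e_j>|^2 = 56/5.
Compute ||v||^2 = v·v = 12.
Deficit = 12 − 56/5 = 4/5 ≥ 0, confirming Bessel's inequality. (The deficit equals ||v − Σ <v,e_j> e_j||^2, the squared distance from v to span{e_j}.)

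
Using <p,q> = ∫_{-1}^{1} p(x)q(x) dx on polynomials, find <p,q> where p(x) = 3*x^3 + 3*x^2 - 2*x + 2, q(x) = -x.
<p,q> = 2/15

Expand the product: p(x)·q(x) = -3*x^4 - 3*x^3 + 2*x^2 - 2*x.
∫_{-1}^{1} of each monomial x^k gives [2/(k+1) if k even, 0 if k odd]. Integrating term-by-term (or equivalently evaluating the antiderivative F(x) = -3*x^5/5 - 3*x^4/4 + 2*x^3/3 - x^2 at the endpoints):
  F(1) − F(−1) = -101/60 − (-109/60) = 2/15.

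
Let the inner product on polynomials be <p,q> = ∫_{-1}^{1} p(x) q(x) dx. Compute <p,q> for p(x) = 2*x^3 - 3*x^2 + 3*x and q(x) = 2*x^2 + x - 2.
<p,q> = 22/5

Expand the product: p(x)·q(x) = 4*x^5 - 4*x^4 - x^3 + 9*x^2 - 6*x.
∫_{-1}^{1} of each monomial x^k gives [2/(k+1) if k even, 0 if k odd]. Integrating term-by-term (or equivalently evaluating the antiderivative F(x) = 2*x^6/3 - 4*x^5/5 - x^4/4 + 3*x^3 - 3*x^2 at the endpoints):
  F(1) − F(−1) = -23/60 − (-287/60) = 22/5.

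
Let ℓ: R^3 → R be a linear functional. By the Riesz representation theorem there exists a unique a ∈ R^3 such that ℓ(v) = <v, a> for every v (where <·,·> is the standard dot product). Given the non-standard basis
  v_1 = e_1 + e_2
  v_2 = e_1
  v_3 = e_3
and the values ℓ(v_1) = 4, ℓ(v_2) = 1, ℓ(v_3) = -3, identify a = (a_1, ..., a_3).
a = (1, 3, -3)

Write a = (a_1, ..., a_3) in the standard basis. For each basis vector v_i, ℓ(v_i) = <v_i, a> is a linear equation in the a_j's. Collect the n equations into a matrix system V a = ℓ, where row i of V is v_i (expressed in the standard basis). Since V is invertible (lower-triangular with 1s on the diagonal, up to permutation), solve by back-substitution:
  V =
[[1, 1, 0],
 [1, 0, 0],
 [0, 0, 1]]
  V a = (4, 1, -3)
Solving gives a = (1, 3, -3).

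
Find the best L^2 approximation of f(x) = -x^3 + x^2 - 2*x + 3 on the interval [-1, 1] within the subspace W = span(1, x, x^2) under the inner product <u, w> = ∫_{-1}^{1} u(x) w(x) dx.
g(x) = x^2 - 13*x/5 + 3

The best approximation g ∈ W is the orthogonal projection of f onto W. Writing g = a_0 + a_1 x + a_2 x^2, the coefficients solve the normal equations G · a = b where
  G_{ij} = <φ_i, φ_j> and b_i = <f, φ_i>, with φ_0 = 1, φ_1 = x, φ_2 = x^2.
G =
  [2, 0, 2/3]
  [0, 2/3, 0]
  [2/3, 0, 2/5],
b = (20/3, -26/15, 12/5).
Solving gives a_0 = 3, a_1 = -13/5, a_2 = 1, so
  g(x) = x^2 - 13*x/5 + 3.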